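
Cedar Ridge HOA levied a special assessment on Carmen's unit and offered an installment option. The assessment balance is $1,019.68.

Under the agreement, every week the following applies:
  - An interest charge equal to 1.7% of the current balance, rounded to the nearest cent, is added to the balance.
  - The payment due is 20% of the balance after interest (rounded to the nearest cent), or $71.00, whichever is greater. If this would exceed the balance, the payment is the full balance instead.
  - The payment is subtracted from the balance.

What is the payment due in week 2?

$168.74

Week 1: $1,019.68 +$17.33 interest = $1,037.01; pay $207.40 → $829.61
Week 2: $829.61 +$14.10 interest = $843.71; pay $168.74 → $674.97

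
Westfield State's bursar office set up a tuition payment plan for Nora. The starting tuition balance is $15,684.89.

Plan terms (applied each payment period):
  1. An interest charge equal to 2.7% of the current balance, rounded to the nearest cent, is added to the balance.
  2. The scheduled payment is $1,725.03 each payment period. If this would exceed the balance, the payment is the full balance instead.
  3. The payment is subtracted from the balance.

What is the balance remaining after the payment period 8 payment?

$4,233.67

Payment period 1: $15,684.89 +$423.49 interest = $16,108.38; pay $1,725.03 → $14,383.35
Payment period 2: $14,383.35 +$388.35 interest = $14,771.70; pay $1,725.03 → $13,046.67
Payment period 3: $13,046.67 +$352.26 interest = $13,398.93; pay $1,725.03 → $11,673.90
Payment period 4: $11,673.90 +$315.20 interest = $11,989.10; pay $1,725.03 → $10,264.07
Payment period 5: $10,264.07 +$277.13 interest = $10,541.20; pay $1,725.03 → $8,816.17
Payment period 6: $8,816.17 +$238.04 interest = $9,054.21; pay $1,725.03 → $7,329.18
Payment period 7: $7,329.18 +$197.89 interest = $7,527.07; pay $1,725.03 → $5,802.04
Payment period 8: $5,802.04 +$156.66 interest = $5,958.70; pay $1,725.03 → $4,233.67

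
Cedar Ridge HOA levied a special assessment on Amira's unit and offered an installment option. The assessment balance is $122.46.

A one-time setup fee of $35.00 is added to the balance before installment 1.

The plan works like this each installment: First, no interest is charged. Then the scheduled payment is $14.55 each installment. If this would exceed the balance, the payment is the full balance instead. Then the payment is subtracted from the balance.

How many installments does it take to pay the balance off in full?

Installment 1: $157.46 − $14.55 → $142.91
Installment 2: $142.91 − $14.55 → $128.36
Installment 3: $128.36 − $14.55 → $113.81
Installment 4: $113.81 − $14.55 → $99.26
Installment 5: $99.26 − $14.55 → $84.71
Installment 6: $84.71 − $14.55 → $70.16
Installment 7: $70.16 − $14.55 → $55.61
Installment 8: $55.61 − $14.55 → $41.06
Installment 9: $41.06 − $14.55 → $26.51
Installment 10: $26.51 − $14.55 → $11.96
Installment 11: $11.96 − $11.96 → $0.00
Balance reaches $0.00 in installment 11.

11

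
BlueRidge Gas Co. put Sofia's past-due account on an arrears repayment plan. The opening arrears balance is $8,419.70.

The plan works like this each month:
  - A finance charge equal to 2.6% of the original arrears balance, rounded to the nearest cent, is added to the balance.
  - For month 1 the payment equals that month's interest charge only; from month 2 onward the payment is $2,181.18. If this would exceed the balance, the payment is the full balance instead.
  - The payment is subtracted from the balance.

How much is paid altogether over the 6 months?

$9,733.16

Month 1: opening $8,419.70; interest $218.91 → $8,638.61; payment $218.91; balance $8,419.70
Month 2: opening $8,419.70; interest $218.91 → $8,638.61; payment $2,181.18; balance $6,457.43
Month 3: opening $6,457.43; interest $218.91 → $6,676.34; payment $2,181.18; balance $4,495.16
Month 4: opening $4,495.16; interest $218.91 → $4,714.07; payment $2,181.18; balance $2,532.89
Month 5: opening $2,532.89; interest $218.91 → $2,751.80; payment $2,181.18; balance $570.62
Month 6: opening $570.62; interest $218.91 → $789.53; payment $789.53; balance $0.00
Total paid: $9,733.16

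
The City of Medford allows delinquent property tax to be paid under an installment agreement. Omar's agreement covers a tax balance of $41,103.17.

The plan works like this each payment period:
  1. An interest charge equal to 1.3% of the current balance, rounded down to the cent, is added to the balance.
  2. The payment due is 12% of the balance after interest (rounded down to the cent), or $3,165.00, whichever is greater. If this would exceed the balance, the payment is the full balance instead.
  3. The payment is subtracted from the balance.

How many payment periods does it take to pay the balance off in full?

13

Payment period 1: opening $41,103.17; interest $534.34 → $41,637.51; payment $4,996.50; balance $36,641.01
Payment period 2: opening $36,641.01; interest $476.33 → $37,117.34; payment $4,454.08; balance $32,663.26
Payment period 3: opening $32,663.26; interest $424.62 → $33,087.88; payment $3,970.54; balance $29,117.34
Payment period 4: opening $29,117.34; interest $378.52 → $29,495.86; payment $3,539.50; balance $25,956.36
Payment period 5: opening $25,956.36; interest $337.43 → $26,293.79; payment $3,165.00; balance $23,128.79
Payment period 6: opening $23,128.79; interest $300.67 → $23,429.46; payment $3,165.00; balance $20,264.46
Payment period 7: opening $20,264.46; interest $263.43 → $20,527.89; payment $3,165.00; balance $17,362.89
Payment period 8: opening $17,362.89; interest $225.71 → $17,588.60; payment $3,165.00; balance $14,423.60
Payment period 9: opening $14,423.60; interest $187.50 → $14,611.10; payment $3,165.00; balance $11,446.10
Payment period 10: opening $11,446.10; interest $148.79 → $11,594.89; payment $3,165.00; balance $8,429.89
Payment period 11: opening $8,429.89; interest $109.58 → $8,539.47; payment $3,165.00; balance $5,374.47
Payment period 12: opening $5,374.47; interest $69.86 → $5,444.33; payment $3,165.00; balance $2,279.33
Payment period 13: opening $2,279.33; interest $29.63 → $2,308.96; payment $2,308.96; balance $0.00
Balance reaches $0.00 in payment period 13.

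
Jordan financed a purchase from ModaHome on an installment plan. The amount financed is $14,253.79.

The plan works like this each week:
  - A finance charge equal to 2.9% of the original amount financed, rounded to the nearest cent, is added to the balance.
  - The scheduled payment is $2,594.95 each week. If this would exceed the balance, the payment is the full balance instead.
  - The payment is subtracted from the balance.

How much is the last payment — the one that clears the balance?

Week 1: $14,253.79 +$413.36 interest = $14,667.15; pay $2,594.95 → $12,072.20
Week 2: $12,072.20 +$413.36 interest = $12,485.56; pay $2,594.95 → $9,890.61
Week 3: $9,890.61 +$413.36 interest = $10,303.97; pay $2,594.95 → $7,709.02
Week 4: $7,709.02 +$413.36 interest = $8,122.38; pay $2,594.95 → $5,527.43
Week 5: $5,527.43 +$413.36 interest = $5,940.79; pay $2,594.95 → $3,345.84
Week 6: $3,345.84 +$413.36 interest = $3,759.20; pay $2,594.95 → $1,164.25
Week 7: $1,164.25 +$413.36 interest = $1,577.61; pay $1,577.61 → $0.00

$1,577.61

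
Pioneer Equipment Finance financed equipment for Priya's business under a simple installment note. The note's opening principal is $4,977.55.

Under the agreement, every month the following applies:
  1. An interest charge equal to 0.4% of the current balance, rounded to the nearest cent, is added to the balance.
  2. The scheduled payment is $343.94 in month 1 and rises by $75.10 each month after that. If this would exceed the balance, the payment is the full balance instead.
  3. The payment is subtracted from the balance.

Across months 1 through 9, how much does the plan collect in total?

# | Opening | Interest | Payment | End bal
1 | $4,977.55 | $19.91 | $343.94 | $4,653.52
2 | $4,653.52 | $18.61 | $419.04 | $4,253.09
3 | $4,253.09 | $17.01 | $494.14 | $3,775.96
4 | $3,775.96 | $15.10 | $569.24 | $3,221.82
5 | $3,221.82 | $12.89 | $644.34 | $2,590.37
6 | $2,590.37 | $10.36 | $719.44 | $1,881.29
7 | $1,881.29 | $7.53 | $794.54 | $1,094.28
8 | $1,094.28 | $4.38 | $869.64 | $229.02
9 | $229.02 | $0.92 | $229.94 | $0.00
Total paid: $5,084.26

$5,084.26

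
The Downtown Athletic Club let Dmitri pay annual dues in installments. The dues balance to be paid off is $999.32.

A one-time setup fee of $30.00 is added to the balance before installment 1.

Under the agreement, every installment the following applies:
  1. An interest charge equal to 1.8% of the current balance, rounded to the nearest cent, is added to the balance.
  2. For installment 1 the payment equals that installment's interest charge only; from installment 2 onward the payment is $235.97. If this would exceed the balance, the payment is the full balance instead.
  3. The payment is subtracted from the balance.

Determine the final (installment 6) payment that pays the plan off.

# | Opening | Interest | Payment | End bal
1 | $1,029.32 | $18.53 | $18.53 | $1,029.32
2 | $1,029.32 | $18.53 | $235.97 | $811.88
3 | $811.88 | $14.61 | $235.97 | $590.52
4 | $590.52 | $10.63 | $235.97 | $365.18
5 | $365.18 | $6.57 | $235.97 | $135.78
6 | $135.78 | $2.44 | $138.22 | $0.00

$138.22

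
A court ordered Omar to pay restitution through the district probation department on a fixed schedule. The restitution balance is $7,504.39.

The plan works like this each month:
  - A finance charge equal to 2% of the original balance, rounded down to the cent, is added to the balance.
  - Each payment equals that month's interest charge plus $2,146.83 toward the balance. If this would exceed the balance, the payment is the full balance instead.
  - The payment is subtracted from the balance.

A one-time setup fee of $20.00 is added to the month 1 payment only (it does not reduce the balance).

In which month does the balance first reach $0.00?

4

# | Opening | Interest | Payment | Fee | End bal
1 | $7,504.39 | $150.08 | $2,296.91 | $20.00 | $5,357.56
2 | $5,357.56 | $150.08 | $2,296.91 | — | $3,210.73
3 | $3,210.73 | $150.08 | $2,296.91 | — | $1,063.90
4 | $1,063.90 | $150.08 | $1,213.98 | — | $0.00
Balance reaches $0.00 in month 4.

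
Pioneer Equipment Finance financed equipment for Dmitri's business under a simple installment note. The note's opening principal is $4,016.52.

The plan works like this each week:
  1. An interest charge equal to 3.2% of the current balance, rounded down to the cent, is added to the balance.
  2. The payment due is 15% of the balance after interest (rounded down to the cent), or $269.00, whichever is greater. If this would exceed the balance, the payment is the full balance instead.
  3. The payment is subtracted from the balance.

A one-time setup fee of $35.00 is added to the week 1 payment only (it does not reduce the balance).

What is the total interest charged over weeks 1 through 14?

$833.54

# | Opening | Interest | Payment | Fee | End bal
1 | $4,016.52 | $128.52 | $621.75 | $35.00 | $3,523.29
2 | $3,523.29 | $112.74 | $545.40 | — | $3,090.63
3 | $3,090.63 | $98.90 | $478.42 | — | $2,711.11
4 | $2,711.11 | $86.75 | $419.67 | — | $2,378.19
5 | $2,378.19 | $76.10 | $368.14 | — | $2,086.15
6 | $2,086.15 | $66.75 | $322.93 | — | $1,829.97
7 | $1,829.97 | $58.55 | $283.27 | — | $1,605.25
8 | $1,605.25 | $51.36 | $269.00 | — | $1,387.61
9 | $1,387.61 | $44.40 | $269.00 | — | $1,163.01
10 | $1,163.01 | $37.21 | $269.00 | — | $931.22
11 | $931.22 | $29.79 | $269.00 | — | $692.01
12 | $692.01 | $22.14 | $269.00 | — | $445.15
13 | $445.15 | $14.24 | $269.00 | — | $190.39
14 | $190.39 | $6.09 | $196.48 | — | $0.00
Total interest: $128.52 + $112.74 + $98.90 + $86.75 + $76.10 + $66.75 + $58.55 + $51.36 + $44.40 + $37.21 + $29.79 + $22.14 + $14.24 + $6.09 = $833.54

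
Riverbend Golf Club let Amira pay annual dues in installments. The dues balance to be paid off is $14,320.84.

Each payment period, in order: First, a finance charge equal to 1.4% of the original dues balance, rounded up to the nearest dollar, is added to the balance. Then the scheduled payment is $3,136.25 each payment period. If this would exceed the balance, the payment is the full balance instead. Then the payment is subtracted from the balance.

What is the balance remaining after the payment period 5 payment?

# | Opening | Interest | Payment | End bal
1 | $14,320.84 | $201.00 | $3,136.25 | $11,385.59
2 | $11,385.59 | $201.00 | $3,136.25 | $8,450.34
3 | $8,450.34 | $201.00 | $3,136.25 | $5,515.09
4 | $5,515.09 | $201.00 | $3,136.25 | $2,579.84
5 | $2,579.84 | $201.00 | $2,780.84 | $0.00

$0.00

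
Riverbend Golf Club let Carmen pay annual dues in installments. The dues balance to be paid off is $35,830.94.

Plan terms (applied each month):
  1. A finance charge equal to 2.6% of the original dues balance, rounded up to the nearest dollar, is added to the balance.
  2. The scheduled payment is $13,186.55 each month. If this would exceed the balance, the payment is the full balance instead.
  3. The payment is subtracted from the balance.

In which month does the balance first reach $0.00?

Month 1: $35,830.94 +$932.00 interest = $36,762.94; pay $13,186.55 → $23,576.39
Month 2: $23,576.39 +$932.00 interest = $24,508.39; pay $13,186.55 → $11,321.84
Month 3: $11,321.84 +$932.00 interest = $12,253.84; pay $12,253.84 → $0.00
Balance reaches $0.00 in month 3.

3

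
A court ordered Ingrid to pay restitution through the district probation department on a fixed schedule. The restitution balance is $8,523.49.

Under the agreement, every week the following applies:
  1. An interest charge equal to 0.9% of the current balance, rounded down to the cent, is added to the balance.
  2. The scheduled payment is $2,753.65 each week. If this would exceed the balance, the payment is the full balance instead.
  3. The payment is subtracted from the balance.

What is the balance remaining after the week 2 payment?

$3,145.51

# | Opening | Interest | Payment | End bal
1 | $8,523.49 | $76.71 | $2,753.65 | $5,846.55
2 | $5,846.55 | $52.61 | $2,753.65 | $3,145.51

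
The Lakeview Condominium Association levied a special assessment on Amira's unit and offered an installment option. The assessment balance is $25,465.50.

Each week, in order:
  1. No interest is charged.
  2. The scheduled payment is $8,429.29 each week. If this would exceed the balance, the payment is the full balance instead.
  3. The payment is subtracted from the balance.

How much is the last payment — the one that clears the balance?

Week 1: opening $25,465.50; payment $8,429.29; balance $17,036.21
Week 2: opening $17,036.21; payment $8,429.29; balance $8,606.92
Week 3: opening $8,606.92; payment $8,429.29; balance $177.63
Week 4: opening $177.63; payment $177.63; balance $0.00

$177.63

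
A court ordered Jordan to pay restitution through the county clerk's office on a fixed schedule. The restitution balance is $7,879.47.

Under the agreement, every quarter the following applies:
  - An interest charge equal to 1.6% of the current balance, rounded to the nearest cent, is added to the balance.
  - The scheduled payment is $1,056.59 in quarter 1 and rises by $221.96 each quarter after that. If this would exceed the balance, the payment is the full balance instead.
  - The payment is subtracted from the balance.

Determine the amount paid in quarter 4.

# | Opening | Interest | Payment | End bal
1 | $7,879.47 | $126.07 | $1,056.59 | $6,948.95
2 | $6,948.95 | $111.18 | $1,278.55 | $5,781.58
3 | $5,781.58 | $92.51 | $1,500.51 | $4,373.58
4 | $4,373.58 | $69.98 | $1,722.47 | $2,721.09

$1,722.47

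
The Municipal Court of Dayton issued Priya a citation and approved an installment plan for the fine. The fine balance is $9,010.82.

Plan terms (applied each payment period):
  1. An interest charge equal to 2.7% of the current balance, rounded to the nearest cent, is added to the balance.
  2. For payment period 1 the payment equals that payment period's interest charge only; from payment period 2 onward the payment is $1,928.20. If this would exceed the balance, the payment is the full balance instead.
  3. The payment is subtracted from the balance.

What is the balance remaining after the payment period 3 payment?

$5,595.51

# | Opening | Interest | Payment | End bal
1 | $9,010.82 | $243.29 | $243.29 | $9,010.82
2 | $9,010.82 | $243.29 | $1,928.20 | $7,325.91
3 | $7,325.91 | $197.80 | $1,928.20 | $5,595.51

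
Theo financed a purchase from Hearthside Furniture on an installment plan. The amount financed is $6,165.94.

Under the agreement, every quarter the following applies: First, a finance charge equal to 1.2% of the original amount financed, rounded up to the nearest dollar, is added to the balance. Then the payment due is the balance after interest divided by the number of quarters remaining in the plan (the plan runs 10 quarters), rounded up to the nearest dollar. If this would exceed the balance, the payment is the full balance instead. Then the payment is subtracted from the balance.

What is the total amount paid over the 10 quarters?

$6,905.94

Quarter 1: opening $6,165.94; interest $74.00 → $6,239.94; payment $624.00; balance $5,615.94
Quarter 2: opening $5,615.94; interest $74.00 → $5,689.94; payment $633.00; balance $5,056.94
Quarter 3: opening $5,056.94; interest $74.00 → $5,130.94; payment $642.00; balance $4,488.94
Quarter 4: opening $4,488.94; interest $74.00 → $4,562.94; payment $652.00; balance $3,910.94
Quarter 5: opening $3,910.94; interest $74.00 → $3,984.94; payment $665.00; balance $3,319.94
Quarter 6: opening $3,319.94; interest $74.00 → $3,393.94; payment $679.00; balance $2,714.94
Quarter 7: opening $2,714.94; interest $74.00 → $2,788.94; payment $698.00; balance $2,090.94
Quarter 8: opening $2,090.94; interest $74.00 → $2,164.94; payment $722.00; balance $1,442.94
Quarter 9: opening $1,442.94; interest $74.00 → $1,516.94; payment $759.00; balance $757.94
Quarter 10: opening $757.94; interest $74.00 → $831.94; payment $831.94; balance $0.00
Total paid: $6,905.94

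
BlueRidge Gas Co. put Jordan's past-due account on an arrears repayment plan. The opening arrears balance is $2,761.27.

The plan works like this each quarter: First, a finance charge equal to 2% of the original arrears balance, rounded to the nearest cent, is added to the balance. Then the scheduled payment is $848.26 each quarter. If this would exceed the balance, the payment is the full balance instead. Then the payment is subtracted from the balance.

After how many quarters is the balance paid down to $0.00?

4

Quarter 1: opening $2,761.27; interest $55.23 → $2,816.50; payment $848.26; balance $1,968.24
Quarter 2: opening $1,968.24; interest $55.23 → $2,023.47; payment $848.26; balance $1,175.21
Quarter 3: opening $1,175.21; interest $55.23 → $1,230.44; payment $848.26; balance $382.18
Quarter 4: opening $382.18; interest $55.23 → $437.41; payment $437.41; balance $0.00
Balance reaches $0.00 in quarter 4.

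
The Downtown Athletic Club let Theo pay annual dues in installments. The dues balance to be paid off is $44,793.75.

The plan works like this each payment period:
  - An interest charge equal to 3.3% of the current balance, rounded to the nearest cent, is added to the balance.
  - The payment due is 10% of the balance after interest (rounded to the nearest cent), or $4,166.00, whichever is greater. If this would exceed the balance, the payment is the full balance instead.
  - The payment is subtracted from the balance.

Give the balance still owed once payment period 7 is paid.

# | Opening | Interest | Payment | End bal
1 | $44,793.75 | $1,478.19 | $4,627.19 | $41,644.75
2 | $41,644.75 | $1,374.28 | $4,301.90 | $38,717.13
3 | $38,717.13 | $1,277.67 | $4,166.00 | $35,828.80
4 | $35,828.80 | $1,182.35 | $4,166.00 | $32,845.15
5 | $32,845.15 | $1,083.89 | $4,166.00 | $29,763.04
6 | $29,763.04 | $982.18 | $4,166.00 | $26,579.22
7 | $26,579.22 | $877.11 | $4,166.00 | $23,290.33

$23,290.33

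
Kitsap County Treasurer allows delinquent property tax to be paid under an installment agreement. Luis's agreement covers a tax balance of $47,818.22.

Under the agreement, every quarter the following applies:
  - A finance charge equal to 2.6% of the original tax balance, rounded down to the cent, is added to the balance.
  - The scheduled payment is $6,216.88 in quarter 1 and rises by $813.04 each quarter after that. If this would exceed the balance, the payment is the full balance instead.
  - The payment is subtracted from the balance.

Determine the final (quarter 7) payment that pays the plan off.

Quarter 1: $47,818.22 +$1,243.27 interest = $49,061.49; pay $6,216.88 → $42,844.61
Quarter 2: $42,844.61 +$1,243.27 interest = $44,087.88; pay $7,029.92 → $37,057.96
Quarter 3: $37,057.96 +$1,243.27 interest = $38,301.23; pay $7,842.96 → $30,458.27
Quarter 4: $30,458.27 +$1,243.27 interest = $31,701.54; pay $8,656.00 → $23,045.54
Quarter 5: $23,045.54 +$1,243.27 interest = $24,288.81; pay $9,469.04 → $14,819.77
Quarter 6: $14,819.77 +$1,243.27 interest = $16,063.04; pay $10,282.08 → $5,780.96
Quarter 7: $5,780.96 +$1,243.27 interest = $7,024.23; pay $7,024.23 → $0.00

$7,024.23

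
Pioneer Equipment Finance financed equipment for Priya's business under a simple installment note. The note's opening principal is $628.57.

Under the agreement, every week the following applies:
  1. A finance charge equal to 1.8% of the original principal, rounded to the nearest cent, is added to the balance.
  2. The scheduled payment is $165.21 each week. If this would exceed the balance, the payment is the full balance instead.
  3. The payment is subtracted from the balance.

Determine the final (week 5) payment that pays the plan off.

$24.28

Week 1: opening $628.57; interest $11.31 → $639.88; payment $165.21; balance $474.67
Week 2: opening $474.67; interest $11.31 → $485.98; payment $165.21; balance $320.77
Week 3: opening $320.77; interest $11.31 → $332.08; payment $165.21; balance $166.87
Week 4: opening $166.87; interest $11.31 → $178.18; payment $165.21; balance $12.97
Week 5: opening $12.97; interest $11.31 → $24.28; payment $24.28; balance $0.00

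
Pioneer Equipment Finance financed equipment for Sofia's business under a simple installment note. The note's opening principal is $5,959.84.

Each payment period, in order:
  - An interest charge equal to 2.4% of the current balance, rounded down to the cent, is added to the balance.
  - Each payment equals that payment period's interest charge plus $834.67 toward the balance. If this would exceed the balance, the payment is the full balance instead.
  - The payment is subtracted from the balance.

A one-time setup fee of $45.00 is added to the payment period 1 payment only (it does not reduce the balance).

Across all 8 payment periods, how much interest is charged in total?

Payment period 1: $5,959.84 +$143.03 interest = $6,102.87; pay $977.70 (+ $45.00 fee) → $5,125.17
Payment period 2: $5,125.17 +$123.00 interest = $5,248.17; pay $957.67 → $4,290.50
Payment period 3: $4,290.50 +$102.97 interest = $4,393.47; pay $937.64 → $3,455.83
Payment period 4: $3,455.83 +$82.93 interest = $3,538.76; pay $917.60 → $2,621.16
Payment period 5: $2,621.16 +$62.90 interest = $2,684.06; pay $897.57 → $1,786.49
Payment period 6: $1,786.49 +$42.87 interest = $1,829.36; pay $877.54 → $951.82
Payment period 7: $951.82 +$22.84 interest = $974.66; pay $857.51 → $117.15
Payment period 8: $117.15 +$2.81 interest = $119.96; pay $119.96 → $0.00
Total interest: $143.03 + $123.00 + $102.97 + $82.93 + $62.90 + $42.87 + $22.84 + $2.81 = $583.35

$583.35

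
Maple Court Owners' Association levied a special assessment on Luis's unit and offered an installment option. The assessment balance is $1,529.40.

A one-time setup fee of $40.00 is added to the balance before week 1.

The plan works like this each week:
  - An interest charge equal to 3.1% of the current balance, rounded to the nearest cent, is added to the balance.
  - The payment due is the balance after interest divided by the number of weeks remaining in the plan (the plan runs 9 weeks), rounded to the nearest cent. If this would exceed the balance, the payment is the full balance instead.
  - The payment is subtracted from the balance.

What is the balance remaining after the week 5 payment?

# | Opening | Interest | Payment | End bal
1 | $1,569.40 | $48.65 | $179.78 | $1,438.27
2 | $1,438.27 | $44.59 | $185.36 | $1,297.50
3 | $1,297.50 | $40.22 | $191.10 | $1,146.62
4 | $1,146.62 | $35.55 | $197.03 | $985.14
5 | $985.14 | $30.54 | $203.14 | $812.54

$812.54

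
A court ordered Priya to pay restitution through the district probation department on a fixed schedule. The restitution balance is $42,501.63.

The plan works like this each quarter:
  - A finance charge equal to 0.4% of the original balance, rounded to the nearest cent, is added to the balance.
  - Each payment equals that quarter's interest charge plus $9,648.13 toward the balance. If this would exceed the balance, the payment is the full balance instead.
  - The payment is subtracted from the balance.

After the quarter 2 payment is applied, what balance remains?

# | Opening | Interest | Payment | End bal
1 | $42,501.63 | $170.01 | $9,818.14 | $32,853.50
2 | $32,853.50 | $170.01 | $9,818.14 | $23,205.37

$23,205.37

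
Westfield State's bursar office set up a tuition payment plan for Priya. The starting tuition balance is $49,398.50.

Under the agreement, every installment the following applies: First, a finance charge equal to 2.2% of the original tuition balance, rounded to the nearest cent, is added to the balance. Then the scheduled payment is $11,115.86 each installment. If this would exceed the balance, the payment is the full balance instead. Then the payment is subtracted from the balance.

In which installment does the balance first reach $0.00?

Installment 1: opening $49,398.50; interest $1,086.77 → $50,485.27; payment $11,115.86; balance $39,369.41
Installment 2: opening $39,369.41; interest $1,086.77 → $40,456.18; payment $11,115.86; balance $29,340.32
Installment 3: opening $29,340.32; interest $1,086.77 → $30,427.09; payment $11,115.86; balance $19,311.23
Installment 4: opening $19,311.23; interest $1,086.77 → $20,398.00; payment $11,115.86; balance $9,282.14
Installment 5: opening $9,282.14; interest $1,086.77 → $10,368.91; payment $10,368.91; balance $0.00
Balance reaches $0.00 in installment 5.

5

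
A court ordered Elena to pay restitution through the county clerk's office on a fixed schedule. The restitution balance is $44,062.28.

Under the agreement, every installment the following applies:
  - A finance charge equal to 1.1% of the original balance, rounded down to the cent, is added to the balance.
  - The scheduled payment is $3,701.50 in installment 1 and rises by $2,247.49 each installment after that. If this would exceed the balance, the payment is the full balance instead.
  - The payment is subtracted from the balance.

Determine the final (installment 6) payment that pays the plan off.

Installment 1: $44,062.28 +$484.68 interest = $44,546.96; pay $3,701.50 → $40,845.46
Installment 2: $40,845.46 +$484.68 interest = $41,330.14; pay $5,948.99 → $35,381.15
Installment 3: $35,381.15 +$484.68 interest = $35,865.83; pay $8,196.48 → $27,669.35
Installment 4: $27,669.35 +$484.68 interest = $28,154.03; pay $10,443.97 → $17,710.06
Installment 5: $17,710.06 +$484.68 interest = $18,194.74; pay $12,691.46 → $5,503.28
Installment 6: $5,503.28 +$484.68 interest = $5,987.96; pay $5,987.96 → $0.00

$5,987.96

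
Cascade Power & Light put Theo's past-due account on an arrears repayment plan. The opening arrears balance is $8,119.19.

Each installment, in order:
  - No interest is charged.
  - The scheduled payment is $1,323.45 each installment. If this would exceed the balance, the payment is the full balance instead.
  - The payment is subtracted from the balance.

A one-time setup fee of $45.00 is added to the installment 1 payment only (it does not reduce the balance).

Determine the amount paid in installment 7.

Installment 1: $8,119.19 − $1,323.45 (+ $45.00 fee) → $6,795.74
Installment 2: $6,795.74 − $1,323.45 → $5,472.29
Installment 3: $5,472.29 − $1,323.45 → $4,148.84
Installment 4: $4,148.84 − $1,323.45 → $2,825.39
Installment 5: $2,825.39 − $1,323.45 → $1,501.94
Installment 6: $1,501.94 − $1,323.45 → $178.49
Installment 7: $178.49 − $178.49 → $0.00

$178.49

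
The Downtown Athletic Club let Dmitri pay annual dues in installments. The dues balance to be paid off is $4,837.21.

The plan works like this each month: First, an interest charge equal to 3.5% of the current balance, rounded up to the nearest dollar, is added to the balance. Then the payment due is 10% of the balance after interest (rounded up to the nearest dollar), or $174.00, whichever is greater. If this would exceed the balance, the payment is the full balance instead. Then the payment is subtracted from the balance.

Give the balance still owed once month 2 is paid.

# | Opening | Interest | Payment | End bal
1 | $4,837.21 | $170.00 | $501.00 | $4,506.21
2 | $4,506.21 | $158.00 | $467.00 | $4,197.21

$4,197.21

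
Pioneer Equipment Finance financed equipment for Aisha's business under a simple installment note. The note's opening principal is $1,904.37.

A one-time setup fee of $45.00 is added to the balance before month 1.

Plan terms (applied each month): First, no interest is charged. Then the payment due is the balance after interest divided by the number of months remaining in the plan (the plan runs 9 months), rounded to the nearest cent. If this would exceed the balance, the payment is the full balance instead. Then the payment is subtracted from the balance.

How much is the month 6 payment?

# | Opening | Payment | End bal
1 | $1,949.37 | $216.60 | $1,732.77
2 | $1,732.77 | $216.60 | $1,516.17
3 | $1,516.17 | $216.60 | $1,299.57
4 | $1,299.57 | $216.60 | $1,082.97
5 | $1,082.97 | $216.59 | $866.38
6 | $866.38 | $216.60 | $649.78

$216.60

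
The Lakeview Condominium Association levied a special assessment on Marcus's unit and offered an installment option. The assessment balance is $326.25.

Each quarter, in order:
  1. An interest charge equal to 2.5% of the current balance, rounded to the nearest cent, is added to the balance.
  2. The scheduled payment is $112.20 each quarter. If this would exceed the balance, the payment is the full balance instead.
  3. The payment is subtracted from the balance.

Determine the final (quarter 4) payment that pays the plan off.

$6.42

# | Opening | Interest | Payment | End bal
1 | $326.25 | $8.16 | $112.20 | $222.21
2 | $222.21 | $5.56 | $112.20 | $115.57
3 | $115.57 | $2.89 | $112.20 | $6.26
4 | $6.26 | $0.16 | $6.42 | $0.00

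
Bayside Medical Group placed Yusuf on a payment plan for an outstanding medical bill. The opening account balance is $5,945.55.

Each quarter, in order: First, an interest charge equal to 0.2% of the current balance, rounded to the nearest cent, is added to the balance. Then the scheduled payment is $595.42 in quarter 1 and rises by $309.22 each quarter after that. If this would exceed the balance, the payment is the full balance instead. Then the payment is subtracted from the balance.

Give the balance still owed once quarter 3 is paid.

# | Opening | Interest | Payment | End bal
1 | $5,945.55 | $11.89 | $595.42 | $5,362.02
2 | $5,362.02 | $10.72 | $904.64 | $4,468.10
3 | $4,468.10 | $8.94 | $1,213.86 | $3,263.18

$3,263.18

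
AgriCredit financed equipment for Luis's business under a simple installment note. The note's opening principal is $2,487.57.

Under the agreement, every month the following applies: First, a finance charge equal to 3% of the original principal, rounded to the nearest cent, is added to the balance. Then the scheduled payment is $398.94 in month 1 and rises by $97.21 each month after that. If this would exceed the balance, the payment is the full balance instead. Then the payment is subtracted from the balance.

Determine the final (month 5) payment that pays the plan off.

$681.70

Month 1: $2,487.57 +$74.63 interest = $2,562.20; pay $398.94 → $2,163.26
Month 2: $2,163.26 +$74.63 interest = $2,237.89; pay $496.15 → $1,741.74
Month 3: $1,741.74 +$74.63 interest = $1,816.37; pay $593.36 → $1,223.01
Month 4: $1,223.01 +$74.63 interest = $1,297.64; pay $690.57 → $607.07
Month 5: $607.07 +$74.63 interest = $681.70; pay $681.70 → $0.00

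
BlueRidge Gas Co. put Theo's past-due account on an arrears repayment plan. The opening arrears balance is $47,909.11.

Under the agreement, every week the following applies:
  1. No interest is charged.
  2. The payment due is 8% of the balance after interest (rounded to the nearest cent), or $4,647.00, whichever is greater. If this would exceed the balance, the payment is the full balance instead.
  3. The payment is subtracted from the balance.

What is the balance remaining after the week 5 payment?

$24,674.11

Week 1: $47,909.11 − $4,647.00 → $43,262.11
Week 2: $43,262.11 − $4,647.00 → $38,615.11
Week 3: $38,615.11 − $4,647.00 → $33,968.11
Week 4: $33,968.11 − $4,647.00 → $29,321.11
Week 5: $29,321.11 − $4,647.00 → $24,674.11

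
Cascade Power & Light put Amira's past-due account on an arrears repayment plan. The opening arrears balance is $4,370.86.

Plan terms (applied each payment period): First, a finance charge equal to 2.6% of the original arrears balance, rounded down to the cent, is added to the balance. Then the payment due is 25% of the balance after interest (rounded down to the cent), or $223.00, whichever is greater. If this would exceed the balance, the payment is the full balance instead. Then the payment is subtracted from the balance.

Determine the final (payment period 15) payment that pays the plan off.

Payment period 1: $4,370.86 +$113.64 interest = $4,484.50; pay $1,121.12 → $3,363.38
Payment period 2: $3,363.38 +$113.64 interest = $3,477.02; pay $869.25 → $2,607.77
Payment period 3: $2,607.77 +$113.64 interest = $2,721.41; pay $680.35 → $2,041.06
Payment period 4: $2,041.06 +$113.64 interest = $2,154.70; pay $538.67 → $1,616.03
Payment period 5: $1,616.03 +$113.64 interest = $1,729.67; pay $432.41 → $1,297.26
Payment period 6: $1,297.26 +$113.64 interest = $1,410.90; pay $352.72 → $1,058.18
Payment period 7: $1,058.18 +$113.64 interest = $1,171.82; pay $292.95 → $878.87
Payment period 8: $878.87 +$113.64 interest = $992.51; pay $248.12 → $744.39
Payment period 9: $744.39 +$113.64 interest = $858.03; pay $223.00 → $635.03
Payment period 10: $635.03 +$113.64 interest = $748.67; pay $223.00 → $525.67
Payment period 11: $525.67 +$113.64 interest = $639.31; pay $223.00 → $416.31
Payment period 12: $416.31 +$113.64 interest = $529.95; pay $223.00 → $306.95
Payment period 13: $306.95 +$113.64 interest = $420.59; pay $223.00 → $197.59
Payment period 14: $197.59 +$113.64 interest = $311.23; pay $223.00 → $88.23
Payment period 15: $88.23 +$113.64 interest = $201.87; pay $201.87 → $0.00

$201.87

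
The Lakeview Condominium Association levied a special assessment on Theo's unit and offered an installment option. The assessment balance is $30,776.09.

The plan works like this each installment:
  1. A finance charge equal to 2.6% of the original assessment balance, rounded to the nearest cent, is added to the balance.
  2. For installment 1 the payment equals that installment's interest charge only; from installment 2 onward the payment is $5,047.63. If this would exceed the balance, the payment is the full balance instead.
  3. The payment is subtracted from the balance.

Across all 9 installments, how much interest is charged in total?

$7,201.62

Installment 1: opening $30,776.09; interest $800.18 → $31,576.27; payment $800.18; balance $30,776.09
Installment 2: opening $30,776.09; interest $800.18 → $31,576.27; payment $5,047.63; balance $26,528.64
Installment 3: opening $26,528.64; interest $800.18 → $27,328.82; payment $5,047.63; balance $22,281.19
Installment 4: opening $22,281.19; interest $800.18 → $23,081.37; payment $5,047.63; balance $18,033.74
Installment 5: opening $18,033.74; interest $800.18 → $18,833.92; payment $5,047.63; balance $13,786.29
Installment 6: opening $13,786.29; interest $800.18 → $14,586.47; payment $5,047.63; balance $9,538.84
Installment 7: opening $9,538.84; interest $800.18 → $10,339.02; payment $5,047.63; balance $5,291.39
Installment 8: opening $5,291.39; interest $800.18 → $6,091.57; payment $5,047.63; balance $1,043.94
Installment 9: opening $1,043.94; interest $800.18 → $1,844.12; payment $1,844.12; balance $0.00
Total interest: $800.18 + $800.18 + $800.18 + $800.18 + $800.18 + $800.18 + $800.18 + $800.18 + $800.18 = $7,201.62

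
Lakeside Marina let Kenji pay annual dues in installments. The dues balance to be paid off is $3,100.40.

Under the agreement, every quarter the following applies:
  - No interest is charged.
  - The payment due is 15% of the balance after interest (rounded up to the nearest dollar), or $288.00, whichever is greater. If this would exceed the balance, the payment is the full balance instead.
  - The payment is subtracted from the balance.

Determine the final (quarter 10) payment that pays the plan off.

# | Opening | Payment | End bal
1 | $3,100.40 | $466.00 | $2,634.40
2 | $2,634.40 | $396.00 | $2,238.40
3 | $2,238.40 | $336.00 | $1,902.40
4 | $1,902.40 | $288.00 | $1,614.40
5 | $1,614.40 | $288.00 | $1,326.40
6 | $1,326.40 | $288.00 | $1,038.40
7 | $1,038.40 | $288.00 | $750.40
8 | $750.40 | $288.00 | $462.40
9 | $462.40 | $288.00 | $174.40
10 | $174.40 | $174.40 | $0.00

$174.40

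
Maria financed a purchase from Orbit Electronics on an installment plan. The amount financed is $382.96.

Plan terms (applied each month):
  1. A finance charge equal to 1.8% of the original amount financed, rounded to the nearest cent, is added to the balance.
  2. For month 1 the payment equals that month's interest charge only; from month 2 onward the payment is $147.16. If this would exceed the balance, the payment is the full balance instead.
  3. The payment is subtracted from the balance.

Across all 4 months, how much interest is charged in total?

Month 1: $382.96 +$6.89 interest = $389.85; pay $6.89 → $382.96
Month 2: $382.96 +$6.89 interest = $389.85; pay $147.16 → $242.69
Month 3: $242.69 +$6.89 interest = $249.58; pay $147.16 → $102.42
Month 4: $102.42 +$6.89 interest = $109.31; pay $109.31 → $0.00
Total interest: $6.89 + $6.89 + $6.89 + $6.89 = $27.56

$27.56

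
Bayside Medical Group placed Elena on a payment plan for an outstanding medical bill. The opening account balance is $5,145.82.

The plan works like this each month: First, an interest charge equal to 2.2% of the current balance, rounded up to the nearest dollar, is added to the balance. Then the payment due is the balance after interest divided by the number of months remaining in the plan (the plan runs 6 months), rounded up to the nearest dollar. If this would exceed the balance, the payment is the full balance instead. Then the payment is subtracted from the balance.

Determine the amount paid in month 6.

# | Opening | Interest | Payment | End bal
1 | $5,145.82 | $114.00 | $877.00 | $4,382.82
2 | $4,382.82 | $97.00 | $896.00 | $3,583.82
3 | $3,583.82 | $79.00 | $916.00 | $2,746.82
4 | $2,746.82 | $61.00 | $936.00 | $1,871.82
5 | $1,871.82 | $42.00 | $957.00 | $956.82
6 | $956.82 | $22.00 | $978.82 | $0.00

$978.82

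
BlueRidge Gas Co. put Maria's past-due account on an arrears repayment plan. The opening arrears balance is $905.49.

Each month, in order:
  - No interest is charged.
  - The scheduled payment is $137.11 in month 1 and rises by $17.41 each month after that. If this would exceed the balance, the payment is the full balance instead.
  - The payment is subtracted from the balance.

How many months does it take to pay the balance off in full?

6

# | Opening | Payment | End bal
1 | $905.49 | $137.11 | $768.38
2 | $768.38 | $154.52 | $613.86
3 | $613.86 | $171.93 | $441.93
4 | $441.93 | $189.34 | $252.59
5 | $252.59 | $206.75 | $45.84
6 | $45.84 | $45.84 | $0.00
Balance reaches $0.00 in month 6.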